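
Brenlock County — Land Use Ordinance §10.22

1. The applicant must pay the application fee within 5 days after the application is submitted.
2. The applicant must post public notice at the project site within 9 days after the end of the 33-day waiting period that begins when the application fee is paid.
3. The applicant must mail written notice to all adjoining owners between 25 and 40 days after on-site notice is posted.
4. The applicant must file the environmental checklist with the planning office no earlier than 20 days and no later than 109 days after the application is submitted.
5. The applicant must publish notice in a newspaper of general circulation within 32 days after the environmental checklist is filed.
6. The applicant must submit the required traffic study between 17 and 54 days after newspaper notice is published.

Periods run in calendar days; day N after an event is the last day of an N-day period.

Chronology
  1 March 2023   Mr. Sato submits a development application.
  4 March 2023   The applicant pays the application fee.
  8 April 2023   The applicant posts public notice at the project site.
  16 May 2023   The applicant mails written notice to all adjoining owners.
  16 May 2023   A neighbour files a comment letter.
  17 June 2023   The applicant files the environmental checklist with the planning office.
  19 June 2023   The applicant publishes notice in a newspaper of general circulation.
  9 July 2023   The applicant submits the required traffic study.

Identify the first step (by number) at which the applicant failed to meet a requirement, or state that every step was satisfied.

None — every step was satisfied

(1) due by 1 March 2023 + 5 days = 6 March 2023; completed 4 March 2023, before the deadline.
(2) due by 6 April 2023 + 9 days = 15 April 2023; done 8 April 2023 — timely.
(3) the permitted window runs from 8 April 2023 + 25 = 3 May 2023 to 8 April 2023 + 40 = 18 May 2023; done 16 May 2023 — within the window.
(4) the permitted window runs from 1 March 2023 + 20 = 21 March 2023 to 1 March 2023 + 109 = 18 June 2023; done 17 June 2023, which is between those dates.
(5) due by 17 June 2023 + 32 days = 19 July 2023; completed 19 June 2023, before the deadline.
(6) the permitted window runs from 19 June 2023 + 17 = 6 July 2023 to 19 June 2023 + 54 = 12 August 2023; done 9 July 2023 — within the window.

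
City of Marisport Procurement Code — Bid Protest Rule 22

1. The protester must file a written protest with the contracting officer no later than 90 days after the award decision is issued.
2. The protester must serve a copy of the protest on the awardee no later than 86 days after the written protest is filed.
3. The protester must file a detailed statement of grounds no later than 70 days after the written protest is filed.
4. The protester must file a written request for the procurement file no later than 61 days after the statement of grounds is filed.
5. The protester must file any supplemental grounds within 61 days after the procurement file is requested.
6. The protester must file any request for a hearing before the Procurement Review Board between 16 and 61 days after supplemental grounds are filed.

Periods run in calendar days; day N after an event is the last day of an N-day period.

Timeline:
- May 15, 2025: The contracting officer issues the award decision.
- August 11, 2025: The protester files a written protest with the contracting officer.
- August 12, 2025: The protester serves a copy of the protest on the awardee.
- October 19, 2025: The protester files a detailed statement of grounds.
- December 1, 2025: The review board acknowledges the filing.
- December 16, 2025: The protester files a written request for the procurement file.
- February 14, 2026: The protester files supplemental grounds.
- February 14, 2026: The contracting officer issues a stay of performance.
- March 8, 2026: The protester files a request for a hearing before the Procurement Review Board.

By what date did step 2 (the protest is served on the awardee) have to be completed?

November 5, 2025

Step 2 runs from August 11, 2025, when the written protest is filed. 86 days after August 11, 2025 is November 5, 2025.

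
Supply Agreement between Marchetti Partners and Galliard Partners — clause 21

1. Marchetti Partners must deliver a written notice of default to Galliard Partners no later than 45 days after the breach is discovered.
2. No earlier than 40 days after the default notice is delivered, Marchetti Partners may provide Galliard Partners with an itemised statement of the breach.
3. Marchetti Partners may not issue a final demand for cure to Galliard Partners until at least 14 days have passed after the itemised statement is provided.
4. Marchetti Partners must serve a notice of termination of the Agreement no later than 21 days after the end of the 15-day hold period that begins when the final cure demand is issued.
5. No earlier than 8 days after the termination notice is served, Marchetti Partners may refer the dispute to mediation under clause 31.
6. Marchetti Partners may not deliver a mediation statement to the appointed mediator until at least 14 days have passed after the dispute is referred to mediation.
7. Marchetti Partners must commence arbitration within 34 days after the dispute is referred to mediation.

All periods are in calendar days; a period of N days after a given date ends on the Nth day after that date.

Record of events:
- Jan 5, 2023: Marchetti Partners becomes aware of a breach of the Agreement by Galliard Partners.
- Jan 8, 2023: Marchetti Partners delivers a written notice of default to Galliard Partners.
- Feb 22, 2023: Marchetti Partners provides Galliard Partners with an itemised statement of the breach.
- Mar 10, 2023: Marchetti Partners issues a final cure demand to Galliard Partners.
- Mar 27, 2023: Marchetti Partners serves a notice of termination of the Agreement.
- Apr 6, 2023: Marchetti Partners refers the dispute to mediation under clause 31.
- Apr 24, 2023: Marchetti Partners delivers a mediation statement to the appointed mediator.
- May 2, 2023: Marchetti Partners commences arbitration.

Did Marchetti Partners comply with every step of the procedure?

Yes

Step 1: 45 days after Jan 5, 2023 (when the breach is discovered) is Feb 19, 2023; completed Jan 8, 2023, before the deadline.
Step 2: the earliest permitted date is 40 days after Jan 8, 2023 (when the default notice is delivered), i.e. Feb 17, 2023; Feb 22, 2023 is on or after that date.
Step 3: the earliest permitted date is 14 days after Feb 22, 2023 (when the itemised statement is provided), i.e. Mar 8, 2023; Mar 10, 2023 is on or after that date.
Step 4: 21 days after Mar 25, 2023 (end of the 15-day hold period, which began when the final cure demand is issued on Mar 10, 2023) is Apr 15, 2023; done Mar 27, 2023 — timely.
Step 5: the earliest permitted date is 8 days after Mar 27, 2023 (when the termination notice is served), i.e. Apr 4, 2023; done Apr 6, 2023 — permitted.
Step 6: the earliest permitted date is 14 days after Apr 6, 2023 (when the dispute is referred to mediation), i.e. Apr 20, 2023; Apr 24, 2023 is on or after that date.
Step 7: 34 days after Apr 6, 2023 (when the dispute is referred to mediation) is May 10, 2023; done May 2, 2023 — timely.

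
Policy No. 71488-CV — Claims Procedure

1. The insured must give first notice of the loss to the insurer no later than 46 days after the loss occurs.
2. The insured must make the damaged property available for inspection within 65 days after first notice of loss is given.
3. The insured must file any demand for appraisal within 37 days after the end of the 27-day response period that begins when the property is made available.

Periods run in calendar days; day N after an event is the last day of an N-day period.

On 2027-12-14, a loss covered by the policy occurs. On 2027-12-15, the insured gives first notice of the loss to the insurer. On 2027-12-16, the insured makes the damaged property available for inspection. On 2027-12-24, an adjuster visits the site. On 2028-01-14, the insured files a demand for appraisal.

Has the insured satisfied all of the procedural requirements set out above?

Step 1: 46 days after 2027-12-14 (when the loss occurs) is 2028-01-29; done 2027-12-15 — timely.
Step 2: 65 days after 2027-12-15 (when first notice of loss is given) is 2028-02-18; completed 2027-12-16, before the deadline.
Step 3: 37 days after 2028-01-12 (end of the 27-day response period, which began when the property is made available on 2027-12-16) is 2028-02-18; 2028-01-14 is within that limit.

Yes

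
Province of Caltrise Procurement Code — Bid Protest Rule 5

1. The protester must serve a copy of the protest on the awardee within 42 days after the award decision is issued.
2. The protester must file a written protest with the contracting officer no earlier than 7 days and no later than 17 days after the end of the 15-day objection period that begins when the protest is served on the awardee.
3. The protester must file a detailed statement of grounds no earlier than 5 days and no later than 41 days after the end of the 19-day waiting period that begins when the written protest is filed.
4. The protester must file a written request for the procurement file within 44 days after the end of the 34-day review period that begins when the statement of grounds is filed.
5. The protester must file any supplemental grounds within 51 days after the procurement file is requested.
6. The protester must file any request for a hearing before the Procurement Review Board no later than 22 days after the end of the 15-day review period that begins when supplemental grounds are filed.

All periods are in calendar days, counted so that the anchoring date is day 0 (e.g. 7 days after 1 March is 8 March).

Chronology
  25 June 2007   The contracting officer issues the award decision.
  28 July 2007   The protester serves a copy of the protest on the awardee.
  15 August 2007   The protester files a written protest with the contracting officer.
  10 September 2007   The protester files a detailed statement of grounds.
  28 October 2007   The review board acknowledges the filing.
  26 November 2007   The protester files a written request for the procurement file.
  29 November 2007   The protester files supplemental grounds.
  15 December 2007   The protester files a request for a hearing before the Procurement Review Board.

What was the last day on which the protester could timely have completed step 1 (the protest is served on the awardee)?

Step 1 runs from 25 June 2007, when the award decision is issued. 42 days after 25 June 2007 is 6 August 2007.

6 August 2007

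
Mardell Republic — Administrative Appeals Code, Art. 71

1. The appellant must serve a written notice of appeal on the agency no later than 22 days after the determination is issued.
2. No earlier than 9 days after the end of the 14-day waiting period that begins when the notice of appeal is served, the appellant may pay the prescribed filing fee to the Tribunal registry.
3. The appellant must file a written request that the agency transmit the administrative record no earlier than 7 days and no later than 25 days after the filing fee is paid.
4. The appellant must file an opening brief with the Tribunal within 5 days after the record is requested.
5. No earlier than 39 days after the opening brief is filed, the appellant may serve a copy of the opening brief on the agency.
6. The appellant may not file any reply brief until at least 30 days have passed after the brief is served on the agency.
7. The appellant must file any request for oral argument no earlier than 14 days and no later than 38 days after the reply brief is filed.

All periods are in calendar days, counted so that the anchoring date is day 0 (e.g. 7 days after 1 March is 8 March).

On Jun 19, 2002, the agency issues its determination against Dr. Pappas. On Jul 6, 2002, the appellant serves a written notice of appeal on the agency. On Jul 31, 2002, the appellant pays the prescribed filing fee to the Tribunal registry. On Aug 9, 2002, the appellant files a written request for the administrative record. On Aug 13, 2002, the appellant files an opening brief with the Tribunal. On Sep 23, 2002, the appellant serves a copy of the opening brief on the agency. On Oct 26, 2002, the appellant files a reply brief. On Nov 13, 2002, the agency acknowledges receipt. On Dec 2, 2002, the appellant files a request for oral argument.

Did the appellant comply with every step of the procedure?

Yes

(1) due by Jun 19, 2002 + 22 days = Jul 11, 2002; done Jul 6, 2002 — timely.
(2) permitted from Jul 20, 2002 + 9 days = Jul 29, 2002 onward; done Jul 31, 2002 — permitted.
(3) the permitted window runs from Jul 31, 2002 + 7 = Aug 7, 2002 to Jul 31, 2002 + 25 = Aug 25, 2002; Aug 9, 2002 falls inside that range.
(4) due by Aug 9, 2002 + 5 days = Aug 14, 2002; completed Aug 13, 2002, before the deadline.
(5) permitted from Aug 13, 2002 + 39 days = Sep 21, 2002 onward; done Sep 23, 2002 — permitted.
(6) permitted from Sep 23, 2002 + 30 days = Oct 23, 2002 onward; Oct 26, 2002 is on or after that date.
(7) the permitted window runs from Oct 26, 2002 + 14 = Nov 9, 2002 to Oct 26, 2002 + 38 = Dec 3, 2002; done Dec 2, 2002 — within the window.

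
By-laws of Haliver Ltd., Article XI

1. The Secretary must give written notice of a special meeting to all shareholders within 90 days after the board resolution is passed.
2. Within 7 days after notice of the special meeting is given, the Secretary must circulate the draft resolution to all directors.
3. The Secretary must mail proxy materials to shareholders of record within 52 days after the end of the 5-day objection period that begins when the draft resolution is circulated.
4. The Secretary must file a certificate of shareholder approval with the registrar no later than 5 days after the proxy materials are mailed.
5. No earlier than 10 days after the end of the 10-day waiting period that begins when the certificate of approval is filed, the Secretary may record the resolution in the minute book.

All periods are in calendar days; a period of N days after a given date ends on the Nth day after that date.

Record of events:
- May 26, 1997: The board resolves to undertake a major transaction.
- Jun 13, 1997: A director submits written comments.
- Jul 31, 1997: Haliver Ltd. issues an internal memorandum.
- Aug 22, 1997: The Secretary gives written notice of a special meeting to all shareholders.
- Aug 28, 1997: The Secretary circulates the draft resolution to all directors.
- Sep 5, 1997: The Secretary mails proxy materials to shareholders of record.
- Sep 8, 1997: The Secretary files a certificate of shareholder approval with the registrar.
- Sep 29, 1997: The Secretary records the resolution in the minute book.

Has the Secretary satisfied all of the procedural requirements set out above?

Step 1: 90 days after May 26, 1997 (when the board resolution is passed) is Aug 24, 1997; done Aug 22, 1997 — timely.
Step 2: 7 days after Aug 22, 1997 (when notice of the special meeting is given) is Aug 29, 1997; Aug 28, 1997 is within that limit.
Step 3: 52 days after Sep 2, 1997 (end of the 5-day objection period, which began when the draft resolution is circulated on Aug 28, 1997) is Oct 24, 1997; Sep 5, 1997 is within that limit.
Step 4: 5 days after Sep 5, 1997 (when the proxy materials are mailed) is Sep 10, 1997; completed Sep 8, 1997, before the deadline.
Step 5: the earliest permitted date is 10 days after Sep 18, 1997 (end of the 10-day waiting period, which began when the certificate of approval is filed on Sep 8, 1997), i.e. Sep 28, 1997; Sep 29, 1997 is on or after that date.

Yes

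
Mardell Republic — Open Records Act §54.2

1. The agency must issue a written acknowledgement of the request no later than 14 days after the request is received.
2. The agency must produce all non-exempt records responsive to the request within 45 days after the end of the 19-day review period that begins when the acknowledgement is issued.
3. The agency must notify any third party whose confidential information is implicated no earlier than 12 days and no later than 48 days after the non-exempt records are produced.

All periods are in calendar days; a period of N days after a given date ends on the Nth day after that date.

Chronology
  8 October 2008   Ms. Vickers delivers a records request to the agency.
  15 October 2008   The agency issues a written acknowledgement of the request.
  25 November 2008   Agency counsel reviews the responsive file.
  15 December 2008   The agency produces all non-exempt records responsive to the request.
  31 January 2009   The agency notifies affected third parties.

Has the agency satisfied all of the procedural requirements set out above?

Yes

(1) due by 8 October 2008 + 14 days = 22 October 2008; completed 15 October 2008, before the deadline.
(2) due by 3 November 2008 + 45 days = 18 December 2008; done 15 December 2008 — timely.
(3) the permitted window runs from 15 December 2008 + 12 = 27 December 2008 to 15 December 2008 + 48 = 1 February 2009; 31 January 2009 falls inside that range.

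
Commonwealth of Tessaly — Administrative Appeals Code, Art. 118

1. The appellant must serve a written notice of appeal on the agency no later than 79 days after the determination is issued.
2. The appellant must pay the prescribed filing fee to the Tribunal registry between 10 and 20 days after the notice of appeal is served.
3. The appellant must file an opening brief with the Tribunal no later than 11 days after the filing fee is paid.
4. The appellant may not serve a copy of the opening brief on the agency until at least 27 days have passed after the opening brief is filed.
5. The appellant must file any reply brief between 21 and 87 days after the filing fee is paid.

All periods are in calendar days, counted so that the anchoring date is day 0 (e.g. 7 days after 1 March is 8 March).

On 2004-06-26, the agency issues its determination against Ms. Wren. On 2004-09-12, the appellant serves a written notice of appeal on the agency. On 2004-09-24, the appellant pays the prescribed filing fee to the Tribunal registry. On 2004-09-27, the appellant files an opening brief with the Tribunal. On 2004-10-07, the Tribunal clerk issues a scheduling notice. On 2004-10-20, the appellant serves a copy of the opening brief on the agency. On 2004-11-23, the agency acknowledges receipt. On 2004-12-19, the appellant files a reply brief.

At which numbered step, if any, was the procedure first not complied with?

Step 4

(1) due by 2004-06-26 + 79 days = 2004-09-13; 2004-09-12 is within that limit.
(2) the permitted window runs from 2004-09-12 + 10 = 2004-09-22 to 2004-09-12 + 20 = 2004-10-02; 2004-09-24 falls inside that range.
(3) due by 2004-09-24 + 11 days = 2004-10-05; 2004-09-27 is within that limit.
(4) permitted from 2004-09-27 + 27 days = 2004-10-24 onward; 2004-10-20 is 4 days before the earliest permitted date.
The procedure was therefore not followed at step 4.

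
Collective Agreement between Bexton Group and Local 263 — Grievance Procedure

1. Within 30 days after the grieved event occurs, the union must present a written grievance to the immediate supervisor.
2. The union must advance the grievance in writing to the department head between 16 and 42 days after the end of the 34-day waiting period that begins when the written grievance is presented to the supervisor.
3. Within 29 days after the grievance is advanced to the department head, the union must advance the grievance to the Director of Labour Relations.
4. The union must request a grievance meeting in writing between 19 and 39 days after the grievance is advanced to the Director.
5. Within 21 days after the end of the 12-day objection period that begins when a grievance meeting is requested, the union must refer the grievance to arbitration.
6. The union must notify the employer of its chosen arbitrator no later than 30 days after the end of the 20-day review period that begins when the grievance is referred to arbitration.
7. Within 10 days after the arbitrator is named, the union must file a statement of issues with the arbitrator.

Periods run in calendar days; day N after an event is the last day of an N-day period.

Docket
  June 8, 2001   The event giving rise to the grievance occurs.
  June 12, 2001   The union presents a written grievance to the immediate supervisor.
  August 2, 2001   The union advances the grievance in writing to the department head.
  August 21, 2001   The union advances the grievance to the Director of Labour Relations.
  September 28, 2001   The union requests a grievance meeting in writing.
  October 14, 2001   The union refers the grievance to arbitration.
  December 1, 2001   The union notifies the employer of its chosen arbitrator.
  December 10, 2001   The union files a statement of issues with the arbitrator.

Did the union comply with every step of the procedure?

Step 1 — counting 30 days from June 8, 2001 (when the grieved event occurs) gives a deadline of July 8, 2001; done June 12, 2001 — timely.
Step 2 — 16 and 42 days from July 16, 2001 (end of the 34-day waiting period, which began when the written grievance is presented to the supervisor on June 12, 2001) are August 1, 2001 and August 27, 2001 respectively; August 2, 2001 falls inside that range.
Step 3 — counting 29 days from August 2, 2001 (when the grievance is advanced to the department head) gives a deadline of August 31, 2001; done August 21, 2001 — timely.
Step 4 — 19 and 39 days from August 21, 2001 (when the grievance is advanced to the Director) are September 9, 2001 and September 29, 2001 respectively; done September 28, 2001 — within the window.
Step 5 — counting 21 days from October 10, 2001 (end of the 12-day objection period, which began when a grievance meeting is requested on September 28, 2001) gives a deadline of October 31, 2001; done October 14, 2001 — timely.
Step 6 — counting 30 days from November 3, 2001 (end of the 20-day review period, which began when the grievance is referred to arbitration on October 14, 2001) gives a deadline of December 3, 2001; completed December 1, 2001, before the deadline.
Step 7 — counting 10 days from December 1, 2001 (when the arbitrator is named) gives a deadline of December 11, 2001; December 10, 2001 is within that limit.

Yes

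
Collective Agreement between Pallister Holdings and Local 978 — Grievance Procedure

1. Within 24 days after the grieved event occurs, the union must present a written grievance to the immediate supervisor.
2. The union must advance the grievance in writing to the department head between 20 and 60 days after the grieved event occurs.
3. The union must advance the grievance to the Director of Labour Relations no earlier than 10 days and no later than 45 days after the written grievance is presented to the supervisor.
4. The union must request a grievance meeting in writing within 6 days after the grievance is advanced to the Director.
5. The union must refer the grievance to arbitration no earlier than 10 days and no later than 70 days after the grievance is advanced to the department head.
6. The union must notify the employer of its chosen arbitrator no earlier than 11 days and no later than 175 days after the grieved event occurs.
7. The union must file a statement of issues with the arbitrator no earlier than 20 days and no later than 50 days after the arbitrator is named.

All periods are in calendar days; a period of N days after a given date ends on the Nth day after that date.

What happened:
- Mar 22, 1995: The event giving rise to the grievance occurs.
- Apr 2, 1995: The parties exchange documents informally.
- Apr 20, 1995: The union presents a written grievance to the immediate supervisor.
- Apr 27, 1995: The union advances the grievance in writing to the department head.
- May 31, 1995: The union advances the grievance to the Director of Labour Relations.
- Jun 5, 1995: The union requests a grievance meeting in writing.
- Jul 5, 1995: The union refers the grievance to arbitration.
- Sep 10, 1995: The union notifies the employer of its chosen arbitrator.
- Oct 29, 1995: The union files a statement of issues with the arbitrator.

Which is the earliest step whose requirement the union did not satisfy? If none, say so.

(1) due by Mar 22, 1995 + 24 days = Apr 15, 1995; not done until Apr 20, 1995, 5 days after the deadline.
Later steps need not be reached.

Step 1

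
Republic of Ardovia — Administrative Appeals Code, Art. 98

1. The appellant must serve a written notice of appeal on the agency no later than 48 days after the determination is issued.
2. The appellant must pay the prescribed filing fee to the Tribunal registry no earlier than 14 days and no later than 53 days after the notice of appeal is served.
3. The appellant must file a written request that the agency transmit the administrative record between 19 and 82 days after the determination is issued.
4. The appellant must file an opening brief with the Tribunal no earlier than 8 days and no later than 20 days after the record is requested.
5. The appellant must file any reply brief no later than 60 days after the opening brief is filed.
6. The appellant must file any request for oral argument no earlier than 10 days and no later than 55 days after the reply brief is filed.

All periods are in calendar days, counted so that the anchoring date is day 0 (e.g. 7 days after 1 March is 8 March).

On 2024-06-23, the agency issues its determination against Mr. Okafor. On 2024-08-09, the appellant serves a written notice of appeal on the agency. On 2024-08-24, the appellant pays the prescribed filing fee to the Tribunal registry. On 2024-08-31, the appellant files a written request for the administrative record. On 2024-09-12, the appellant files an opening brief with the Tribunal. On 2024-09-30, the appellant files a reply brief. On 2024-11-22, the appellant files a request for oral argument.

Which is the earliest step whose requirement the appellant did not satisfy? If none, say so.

Step 1 — counting 48 days from 2024-06-23 (when the determination is issued) gives a deadline of 2024-08-10; 2024-08-09 is within that limit.
Step 2 — 14 and 53 days from 2024-08-09 (when the notice of appeal is served) are 2024-08-23 and 2024-10-01 respectively; done 2024-08-24, which is between those dates.
Step 3 — 19 and 82 days from 2024-06-23 (when the determination is issued) are 2024-07-12 and 2024-09-13 respectively; done 2024-08-31, which is between those dates.
Step 4 — 8 and 20 days from 2024-08-31 (when the record is requested) are 2024-09-08 and 2024-09-20 respectively; done 2024-09-12, which is between those dates.
Step 5 — counting 60 days from 2024-09-12 (when the opening brief is filed) gives a deadline of 2024-11-11; completed 2024-09-30, before the deadline.
Step 6 — 10 and 55 days from 2024-09-30 (when the reply brief is filed) are 2024-10-10 and 2024-11-24 respectively; done 2024-11-22 — within the window.

None — every step was satisfied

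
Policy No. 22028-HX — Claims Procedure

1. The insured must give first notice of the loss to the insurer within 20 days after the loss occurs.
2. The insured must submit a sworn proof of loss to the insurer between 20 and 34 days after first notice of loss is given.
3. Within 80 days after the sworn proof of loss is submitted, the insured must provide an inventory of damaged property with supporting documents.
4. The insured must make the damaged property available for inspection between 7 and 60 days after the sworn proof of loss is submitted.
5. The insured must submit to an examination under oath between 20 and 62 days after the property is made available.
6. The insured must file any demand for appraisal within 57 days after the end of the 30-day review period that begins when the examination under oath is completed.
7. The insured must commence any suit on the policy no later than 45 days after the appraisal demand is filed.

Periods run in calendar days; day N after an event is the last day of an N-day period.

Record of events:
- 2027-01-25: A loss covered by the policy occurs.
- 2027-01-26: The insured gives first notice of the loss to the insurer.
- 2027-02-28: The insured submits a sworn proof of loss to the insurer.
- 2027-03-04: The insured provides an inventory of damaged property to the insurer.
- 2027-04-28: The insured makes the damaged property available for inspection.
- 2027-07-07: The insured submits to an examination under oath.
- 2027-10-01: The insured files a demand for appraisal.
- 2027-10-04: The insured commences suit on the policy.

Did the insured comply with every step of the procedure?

(1) due by 2027-01-25 + 20 days = 2027-02-14; 2027-01-26 is within that limit.
(2) the permitted window runs from 2027-01-26 + 20 = 2027-02-15 to 2027-01-26 + 34 = 2027-03-01; 2027-02-28 falls inside that range.
(3) due by 2027-02-28 + 80 days = 2027-05-19; completed 2027-03-04, before the deadline.
(4) the permitted window runs from 2027-02-28 + 7 = 2027-03-07 to 2027-02-28 + 60 = 2027-04-29; done 2027-04-28 — within the window.
(5) the permitted window runs from 2027-04-28 + 20 = 2027-05-18 to 2027-04-28 + 62 = 2027-06-29; 2027-07-07 is 8 days past the end of the window.
The procedure was therefore not followed at step 5.

No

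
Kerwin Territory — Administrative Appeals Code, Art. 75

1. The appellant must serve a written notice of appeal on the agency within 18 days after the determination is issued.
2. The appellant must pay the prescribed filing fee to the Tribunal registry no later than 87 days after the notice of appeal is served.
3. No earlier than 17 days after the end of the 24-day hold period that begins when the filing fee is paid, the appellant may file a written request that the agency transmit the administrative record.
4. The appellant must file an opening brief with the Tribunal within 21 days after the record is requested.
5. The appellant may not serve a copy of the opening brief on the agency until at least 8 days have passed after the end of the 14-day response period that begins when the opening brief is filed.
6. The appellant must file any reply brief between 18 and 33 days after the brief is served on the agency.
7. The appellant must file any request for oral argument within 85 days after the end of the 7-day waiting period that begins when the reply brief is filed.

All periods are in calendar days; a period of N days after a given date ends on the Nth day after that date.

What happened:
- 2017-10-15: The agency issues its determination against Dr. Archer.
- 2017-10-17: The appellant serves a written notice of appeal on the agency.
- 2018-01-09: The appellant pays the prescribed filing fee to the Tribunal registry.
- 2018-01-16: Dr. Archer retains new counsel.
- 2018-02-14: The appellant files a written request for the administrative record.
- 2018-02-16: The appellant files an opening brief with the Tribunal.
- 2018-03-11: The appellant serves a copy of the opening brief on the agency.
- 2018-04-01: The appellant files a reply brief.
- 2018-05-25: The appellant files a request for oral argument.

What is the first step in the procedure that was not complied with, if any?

(1) due by 2017-10-15 + 18 days = 2017-11-02; done 2017-10-17 — timely.
(2) due by 2017-10-17 + 87 days = 2018-01-12; done 2018-01-09 — timely.
(3) permitted from 2018-02-02 + 17 days = 2018-02-19 onward; done 2018-02-14 — 5 days too early.
The analysis stops there.

Step 3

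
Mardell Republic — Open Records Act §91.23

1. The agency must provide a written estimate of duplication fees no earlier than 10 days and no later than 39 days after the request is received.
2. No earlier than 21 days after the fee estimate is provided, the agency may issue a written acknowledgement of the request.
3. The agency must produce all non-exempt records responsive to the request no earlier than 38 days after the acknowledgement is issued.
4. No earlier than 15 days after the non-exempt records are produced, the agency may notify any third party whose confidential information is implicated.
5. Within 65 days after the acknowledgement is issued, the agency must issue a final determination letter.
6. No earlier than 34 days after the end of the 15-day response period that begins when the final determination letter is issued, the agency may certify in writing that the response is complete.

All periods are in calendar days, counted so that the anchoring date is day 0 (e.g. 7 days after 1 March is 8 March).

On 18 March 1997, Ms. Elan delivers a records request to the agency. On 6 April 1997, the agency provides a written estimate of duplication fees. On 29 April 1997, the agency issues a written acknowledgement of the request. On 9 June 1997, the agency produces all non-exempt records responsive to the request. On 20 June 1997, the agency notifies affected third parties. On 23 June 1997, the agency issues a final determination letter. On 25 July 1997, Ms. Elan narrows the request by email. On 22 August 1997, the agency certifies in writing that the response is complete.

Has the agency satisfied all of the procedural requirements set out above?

No

Step 1 — 10 and 39 days from 18 March 1997 (when the request is received) are 28 March 1997 and 26 April 1997 respectively; 6 April 1997 falls inside that range.
Step 2 — must wait 21 days from 6 April 1997 (when the fee estimate is provided), so not before 27 April 1997; done 29 April 1997, after the minimum wait.
Step 3 — must wait 38 days from 29 April 1997 (when the acknowledgement is issued), so not before 6 June 1997; done 9 June 1997 — permitted.
Step 4 — must wait 15 days from 9 June 1997 (when the non-exempt records are produced), so not before 24 June 1997; acted on 20 June 1997, 4 days prematurely.
No need to go further; step 4 was not satisfied.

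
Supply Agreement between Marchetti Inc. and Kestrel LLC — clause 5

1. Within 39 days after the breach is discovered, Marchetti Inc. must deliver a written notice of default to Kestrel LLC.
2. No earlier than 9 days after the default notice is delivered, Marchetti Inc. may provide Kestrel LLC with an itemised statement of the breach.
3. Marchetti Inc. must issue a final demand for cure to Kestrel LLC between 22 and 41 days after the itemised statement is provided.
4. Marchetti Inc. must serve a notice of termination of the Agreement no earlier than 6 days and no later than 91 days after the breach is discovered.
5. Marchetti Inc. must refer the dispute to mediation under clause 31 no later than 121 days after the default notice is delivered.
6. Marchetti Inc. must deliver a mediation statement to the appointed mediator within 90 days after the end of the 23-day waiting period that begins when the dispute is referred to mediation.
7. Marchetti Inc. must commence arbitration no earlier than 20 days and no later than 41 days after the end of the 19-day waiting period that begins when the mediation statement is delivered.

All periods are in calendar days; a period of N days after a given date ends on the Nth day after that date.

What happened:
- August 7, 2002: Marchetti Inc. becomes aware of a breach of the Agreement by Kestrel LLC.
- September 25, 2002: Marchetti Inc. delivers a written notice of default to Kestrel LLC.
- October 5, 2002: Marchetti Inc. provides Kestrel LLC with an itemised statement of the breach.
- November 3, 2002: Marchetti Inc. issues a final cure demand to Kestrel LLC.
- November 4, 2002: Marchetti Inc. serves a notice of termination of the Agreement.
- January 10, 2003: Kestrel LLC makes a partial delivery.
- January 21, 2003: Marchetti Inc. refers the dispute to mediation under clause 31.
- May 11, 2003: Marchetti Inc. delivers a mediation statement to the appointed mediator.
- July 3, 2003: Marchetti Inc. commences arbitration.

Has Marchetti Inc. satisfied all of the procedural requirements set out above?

(1) due by August 7, 2002 + 39 days = September 15, 2002; not done until September 25, 2002, 10 days after the deadline.
The procedure was therefore not followed at step 1.

No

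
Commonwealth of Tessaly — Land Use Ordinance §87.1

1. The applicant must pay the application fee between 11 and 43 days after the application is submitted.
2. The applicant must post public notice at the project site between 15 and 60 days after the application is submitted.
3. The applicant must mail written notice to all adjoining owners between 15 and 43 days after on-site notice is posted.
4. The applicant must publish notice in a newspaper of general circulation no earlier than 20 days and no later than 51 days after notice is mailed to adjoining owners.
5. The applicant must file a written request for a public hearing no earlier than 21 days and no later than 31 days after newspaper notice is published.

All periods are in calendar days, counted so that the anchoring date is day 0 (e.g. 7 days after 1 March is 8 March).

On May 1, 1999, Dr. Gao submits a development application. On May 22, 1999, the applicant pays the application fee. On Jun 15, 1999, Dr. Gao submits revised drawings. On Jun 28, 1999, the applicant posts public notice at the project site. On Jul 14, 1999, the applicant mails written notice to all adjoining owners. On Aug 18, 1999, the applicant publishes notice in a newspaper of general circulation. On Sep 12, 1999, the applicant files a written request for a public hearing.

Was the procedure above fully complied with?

Step 1: the window is 11–43 days after May 1, 1999 (when the application is submitted), so May 12, 1999 through Jun 13, 1999; done May 22, 1999 — within the window.
Step 2: the window is 15–60 days after May 1, 1999 (when the application is submitted), so May 16, 1999 through Jun 30, 1999; done Jun 28, 1999 — within the window.
Step 3: the window is 15–43 days after Jun 28, 1999 (when on-site notice is posted), so Jul 13, 1999 through Aug 10, 1999; done Jul 14, 1999 — within the window.
Step 4: the window is 20–51 days after Jul 14, 1999 (when notice is mailed to adjoining owners), so Aug 3, 1999 through Sep 3, 1999; Aug 18, 1999 falls inside that range.
Step 5: the window is 21–31 days after Aug 18, 1999 (when newspaper notice is published), so Sep 8, 1999 through Sep 18, 1999; done Sep 12, 1999 — within the window.

Yes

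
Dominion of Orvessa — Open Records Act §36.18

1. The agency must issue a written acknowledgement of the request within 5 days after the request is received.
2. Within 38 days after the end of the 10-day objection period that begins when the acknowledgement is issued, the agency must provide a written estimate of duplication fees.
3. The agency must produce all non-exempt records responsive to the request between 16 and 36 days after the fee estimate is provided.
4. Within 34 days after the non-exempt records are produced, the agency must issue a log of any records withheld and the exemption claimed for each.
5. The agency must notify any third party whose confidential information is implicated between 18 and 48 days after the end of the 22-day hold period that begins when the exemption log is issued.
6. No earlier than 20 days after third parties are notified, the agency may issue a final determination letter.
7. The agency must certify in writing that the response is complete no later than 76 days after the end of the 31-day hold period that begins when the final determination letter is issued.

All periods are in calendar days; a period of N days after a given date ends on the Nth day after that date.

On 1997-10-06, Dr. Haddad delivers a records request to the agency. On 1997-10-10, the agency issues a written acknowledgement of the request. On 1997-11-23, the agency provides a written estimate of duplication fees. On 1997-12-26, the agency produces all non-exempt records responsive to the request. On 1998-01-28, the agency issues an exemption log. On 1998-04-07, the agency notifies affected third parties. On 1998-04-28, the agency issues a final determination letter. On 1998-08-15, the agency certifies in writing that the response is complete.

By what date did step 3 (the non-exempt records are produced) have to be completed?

Step 3 runs from 1997-11-23, when the fee estimate is provided. The window is 16–36 days after 1997-11-23; it closes on 1997-12-29.

1997-12-29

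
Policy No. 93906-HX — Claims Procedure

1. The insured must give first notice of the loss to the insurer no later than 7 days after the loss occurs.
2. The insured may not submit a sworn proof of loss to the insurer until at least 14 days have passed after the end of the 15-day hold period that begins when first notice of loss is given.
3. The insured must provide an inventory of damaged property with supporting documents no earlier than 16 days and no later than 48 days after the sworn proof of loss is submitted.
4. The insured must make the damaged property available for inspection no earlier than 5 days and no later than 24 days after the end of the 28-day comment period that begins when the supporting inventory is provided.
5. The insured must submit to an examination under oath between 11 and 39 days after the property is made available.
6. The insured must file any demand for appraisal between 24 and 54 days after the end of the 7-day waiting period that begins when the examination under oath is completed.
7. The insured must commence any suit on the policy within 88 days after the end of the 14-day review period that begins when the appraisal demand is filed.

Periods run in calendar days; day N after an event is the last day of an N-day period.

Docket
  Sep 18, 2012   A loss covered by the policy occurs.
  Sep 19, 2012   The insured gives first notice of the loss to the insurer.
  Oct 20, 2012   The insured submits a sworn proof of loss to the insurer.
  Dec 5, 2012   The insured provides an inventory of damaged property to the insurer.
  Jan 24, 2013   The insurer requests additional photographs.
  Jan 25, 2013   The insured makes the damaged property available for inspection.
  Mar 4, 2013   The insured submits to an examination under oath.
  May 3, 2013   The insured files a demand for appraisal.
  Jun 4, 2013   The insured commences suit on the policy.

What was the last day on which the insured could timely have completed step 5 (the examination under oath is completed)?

Mar 5, 2013

Step 5 runs from Jan 25, 2013, when the property is made available. The window is 11–39 days after Jan 25, 2013; it closes on Mar 5, 2013.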